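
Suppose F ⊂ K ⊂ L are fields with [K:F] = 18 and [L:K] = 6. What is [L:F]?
[L:F] = 108

The tower law says that for any tower of field extensions F ⊂ K ⊂ L with finite degrees, [L:F] = [L:K] · [K:F]. Here this gives [L:F] = 6 · 18 = 108.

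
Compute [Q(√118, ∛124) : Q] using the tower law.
[Q(√118, ∛124) : Q] = 6

Let L = Q(√118, ∛124). Since Q(√118) ⊂ L and [Q(√118):Q] = 2, the tower law gives 2 | [L:Q]. Likewise Q(∛124) ⊂ L with [Q(∛124):Q] = 3 (because 124 is not a perfect cube), so 3 | [L:Q]. As gcd(2,3) = 1, [L:Q] is divisible by 6. Conversely L is generated over Q by √118 and ∛124, so [L:Q] ≤ 2·3 = 6. Therefore [Q(√118, ∛124) : Q] = 6.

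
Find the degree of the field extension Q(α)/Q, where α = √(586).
[Q(α):Q] = 2

[Q(α):Q] equals the degree of the minimal polynomial of α. Here α^2 = 586 and x^2 - 586 is irreducible (d = 586 is squarefree, ≠ 1, hence not a square), so deg(m_α) = 2. Thus [Q(α):Q] = 2.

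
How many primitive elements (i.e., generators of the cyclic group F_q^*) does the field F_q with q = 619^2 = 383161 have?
There are φ(383160) = 97920 primitive elements

F_q^* is cyclic of order q - 1 = 383160. A cyclic group of order m has exactly φ(m) generators. Here m = 383160 = 2^3 · 3 · 5 · 31 · 103, so the number of primitive elements is φ(383160) = 97920.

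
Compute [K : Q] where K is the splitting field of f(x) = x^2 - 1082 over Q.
[K : Q] = 2

f(x) = x^2 - 1082 factors as (x - √1082)(x + √1082). The splitting field is K = Q(√1082). Since 1082 is squarefree and > 1, it is not a perfect square, so x^2 - 1082 is irreducible over Q and [Q(√1082) : Q] = 2. Hence [K : Q] = 2.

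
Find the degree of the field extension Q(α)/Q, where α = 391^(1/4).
[Q(α):Q] = 4

α is a root of x^4 - 391. By Eisenstein's criterion at the prime p = 17 (which divides the constant term 391 but p^2 = 289 does not, since 391 is squarefree), x^4 - 391 is irreducible over Q. Hence [Q(α):Q] = 4.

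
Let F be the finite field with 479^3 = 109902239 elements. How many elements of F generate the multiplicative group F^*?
There are φ(109902238) = 53438616 primitive elements

F_q^* is cyclic of order q - 1 = 109902238. A cyclic group of order m has exactly φ(m) generators. Here m = 109902238 = 2 · 43 · 239 · 5347, so the number of primitive elements is φ(109902238) = 53438616.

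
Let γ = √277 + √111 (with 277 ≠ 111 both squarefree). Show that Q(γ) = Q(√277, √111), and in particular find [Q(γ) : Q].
[Q(γ) : Q] = 4 (equivalently, Q(γ) = Q(√277, √111))

Obviously Q(γ) ⊆ Q(√277, √111), and [Q(√277, √111):Q] = 4 (since 277, 111 are distinct squarefree integers > 1 with 30747 not a perfect square). To show equality we compute the minimal polynomial of γ. From γ = √277 + √111: γ^2 = 277 + 2√(30747) + 111 = 388 + 2√(30747), so γ^2 - 388 = 2√(30747); squaring, (γ^2 - 388)^2 = 4·30747, i.e. γ^4 - 776γ^2 + 150544 - 122988 = 0, i.e. γ^4 - 776γ^2 + 27556 = 0. So γ is a root of x^4 - 776x^2 + 27556. This polynomial is irreducible over Q: it has no rational root (each ±√277 ± √111 is irrational), and any factorization into two quadratics over Q would force √(30747) ∈ Q (pairing opposite roots) or √277, √111 ∈ Q (other pairings), all impossible. Hence [Q(γ):Q] = 4 = [Q(√277, √111):Q], so Q(γ) = Q(√277, √111).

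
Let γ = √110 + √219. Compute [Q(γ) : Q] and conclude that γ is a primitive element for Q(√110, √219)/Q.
[Q(γ) : Q] = 4 (equivalently, Q(γ) = Q(√110, √219))

Obviously Q(γ) ⊆ Q(√110, √219), and [Q(√110, √219):Q] = 4 (since 110, 219 are distinct squarefree integers > 1 with 24090 not a perfect square). To show equality we compute the minimal polynomial of γ. From γ = √110 + √219: γ^2 = 110 + 2√(24090) + 219 = 329 + 2√(24090), so γ^2 - 329 = 2√(24090); squaring, (γ^2 - 329)^2 = 4·24090, i.e. γ^4 - 658γ^2 + 108241 - 96360 = 0, i.e. γ^4 - 658γ^2 + 11881 = 0. So γ is a root of x^4 - 658x^2 + 11881. This polynomial is irreducible over Q: it has no rational root (each ±√110 ± √219 is irrational), and any factorization into two quadratics over Q would force √(24090) ∈ Q (pairing opposite roots) or √110, √219 ∈ Q (other pairings), all impossible. Hence [Q(γ):Q] = 4 = [Q(√110, √219):Q], so Q(γ) = Q(√110, √219).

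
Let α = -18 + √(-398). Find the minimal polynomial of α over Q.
m_α(x) = x^2 + 36x + 722

From α + 18 = √(-398), squaring gives (α + 18)^2 = -398, i.e. α^2 + 36α + 324 = -398, so α^2 + 36α + 722 = 0. The discriminant of x^2 + 36x + 722 is (36)^2 - 4·(722) = 1296 - 2888 = -1592, and 4·(-398) is not a perfect square in Q since -398 is squarefree and ≠ 1. Hence x^2 + 36x + 722 is irreducible over Q and is the minimal polynomial of α.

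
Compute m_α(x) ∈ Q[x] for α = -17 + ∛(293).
m_α(x) = x^3 + 51x^2 + 867x + 4620

Set β = α + 17 = ∛(293), so β^3 = 293. Then (α + 17)^3 - 293 = 0, i.e. α is a root of g(x) = (x + 17)^3 - 293 = x^3 + 51x^2 + 867x + 4620. Since g(x) = h(x + 17) where h(x) = x^3 - 293, and h is irreducible over Q (because 293 is not a perfect cube, so h has no rational root, and a monic cubic with no rational root is irreducible), g is also irreducible (irreducibility is preserved under the substitution x → x + 17). Hence m_α(x) = x^3 + 51x^2 + 867x + 4620.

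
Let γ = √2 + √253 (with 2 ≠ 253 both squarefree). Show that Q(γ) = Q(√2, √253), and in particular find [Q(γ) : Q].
[Q(γ) : Q] = 4 (equivalently, Q(γ) = Q(√2, √253))

Obviously Q(γ) ⊆ Q(√2, √253), and [Q(√2, √253):Q] = 4 (since 2, 253 are distinct squarefree integers > 1 with 506 not a perfect square). To show equality we compute the minimal polynomial of γ. From γ = √2 + √253: γ^2 = 2 + 2√(506) + 253 = 255 + 2√(506), so γ^2 - 255 = 2√(506); squaring, (γ^2 - 255)^2 = 4·506, i.e. γ^4 - 510γ^2 + 65025 - 2024 = 0, i.e. γ^4 - 510γ^2 + 63001 = 0. So γ is a root of x^4 - 510x^2 + 63001. This polynomial is irreducible over Q: it has no rational root (each ±√2 ± √253 is irrational), and any factorization into two quadratics over Q would force √(506) ∈ Q (pairing opposite roots) or √2, √253 ∈ Q (other pairings), all impossible. Hence [Q(γ):Q] = 4 = [Q(√2, √253):Q], so Q(γ) = Q(√2, √253).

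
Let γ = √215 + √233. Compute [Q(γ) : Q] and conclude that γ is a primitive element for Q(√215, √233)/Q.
[Q(γ) : Q] = 4 (equivalently, Q(γ) = Q(√215, √233))

Obviously Q(γ) ⊆ Q(√215, √233), and [Q(√215, √233):Q] = 4 (since 215, 233 are distinct squarefree integers > 1 with 50095 not a perfect square). To show equality we compute the minimal polynomial of γ. From γ = √215 + √233: γ^2 = 215 + 2√(50095) + 233 = 448 + 2√(50095), so γ^2 - 448 = 2√(50095); squaring, (γ^2 - 448)^2 = 4·50095, i.e. γ^4 - 896γ^2 + 200704 - 200380 = 0, i.e. γ^4 - 896γ^2 + 324 = 0. So γ is a root of x^4 - 896x^2 + 324. This polynomial is irreducible over Q: it has no rational root (each ±√215 ± √233 is irrational), and any factorization into two quadratics over Q would force √(50095) ∈ Q (pairing opposite roots) or √215, √233 ∈ Q (other pairings), all impossible. Hence [Q(γ):Q] = 4 = [Q(√215, √233):Q], so Q(γ) = Q(√215, √233).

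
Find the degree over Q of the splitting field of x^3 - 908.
[K : Q] = 6

The roots of x^3 - 908 are ∛908, ω∛908, ω^2∛908 where ω = e^(2πi/3) is a primitive cube root of unity, so K = Q(∛908, ω). Now [Q(∛908):Q] = 3 (since 908 is not a perfect cube, x^3 - 908 is irreducible) and [Q(ω):Q] = 2. Both 2 and 3 divide [K:Q], and [K:Q] ≤ 3·2 = 6, so [K:Q] = 6. (Equivalently: Q(∛908) ⊂ R but ω ∉ R, so [K : Q(∛908)] = 2.)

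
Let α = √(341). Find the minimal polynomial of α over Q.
m_α(x) = x^2 - 341

α satisfies α^2 - 341 = 0, so x^2 - 341 annihilates α. Since d = 341 is squarefree and ≠ 1, it is not a perfect square in Q, so x^2 - 341 has no rational root and is therefore irreducible over Q (a degree-2 polynomial over a field is irreducible iff it has no root). Hence m_α(x) = x^2 - 341.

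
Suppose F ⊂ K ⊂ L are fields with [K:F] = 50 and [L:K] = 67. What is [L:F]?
[L:F] = 3350

The tower law says that for any tower of field extensions F ⊂ K ⊂ L with finite degrees, [L:F] = [L:K] · [K:F]. Here this gives [L:F] = 67 · 50 = 3350.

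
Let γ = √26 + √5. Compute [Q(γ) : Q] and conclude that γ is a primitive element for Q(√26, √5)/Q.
[Q(γ) : Q] = 4 (equivalently, Q(γ) = Q(√26, √5))

Obviously Q(γ) ⊆ Q(√26, √5), and [Q(√26, √5):Q] = 4 (since 26, 5 are distinct squarefree integers > 1 with 130 not a perfect square). To show equality we compute the minimal polynomial of γ. From γ = √26 + √5: γ^2 = 26 + 2√(130) + 5 = 31 + 2√(130), so γ^2 - 31 = 2√(130); squaring, (γ^2 - 31)^2 = 4·130, i.e. γ^4 - 62γ^2 + 961 - 520 = 0, i.e. γ^4 - 62γ^2 + 441 = 0. So γ is a root of x^4 - 62x^2 + 441. This polynomial is irreducible over Q: it has no rational root (each ±√26 ± √5 is irrational), and any factorization into two quadratics over Q would force √(130) ∈ Q (pairing opposite roots) or √26, √5 ∈ Q (other pairings), all impossible. Hence [Q(γ):Q] = 4 = [Q(√26, √5):Q], so Q(γ) = Q(√26, √5).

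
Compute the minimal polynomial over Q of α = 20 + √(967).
m_α(x) = x^2 - 40x - 567

From α - 20 = √(967), squaring gives (α - 20)^2 = 967, i.e. α^2 - 40α + 400 = 967, so α^2 - 40α - 567 = 0. The discriminant of x^2 - 40x - 567 is (-40)^2 - 4·(-567) = 1600 + 2268 = 3868, and 4·(967) is not a perfect square in Q since 967 is squarefree and ≠ 1. Hence x^2 - 40x - 567 is irreducible over Q and is the minimal polynomial of α.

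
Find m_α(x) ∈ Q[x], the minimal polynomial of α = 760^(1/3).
m_α(x) = x^3 - 760

α satisfies α^3 = 760, so x^3 - 760 annihilates α. By the rational root test, a rational root p/q (in lowest terms) of x^3 - 760 would satisfy p^3 = 760 q^3, forcing q = 1 and p^3 = 760; but 760 is not a perfect cube, contradiction. A monic cubic over Q with no rational root is irreducible (any nontrivial factorization would include a linear factor). Hence x^3 - 760 is the minimal polynomial of α, and in particular [Q(α):Q] = 3.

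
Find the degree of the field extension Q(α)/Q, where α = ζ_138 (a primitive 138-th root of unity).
[Q(α):Q] = 44

The minimal polynomial of ζ_138 over Q is the 138-th cyclotomic polynomial Φ_138(x), which is irreducible over Q and has degree φ(138) = 44. Hence [Q(α):Q] = φ(138) = 44.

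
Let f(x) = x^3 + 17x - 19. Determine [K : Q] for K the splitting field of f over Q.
[K : Q] = 6

By the rational root test, any rational root of the monic integer polynomial f(x) = x^3 + 17x - 19 must be an integer dividing the constant term -19, i.e. one of ±{1, 19}. Evaluating: f(1) = -1, f(-1) = -37, f(19) = 7163, f(-19) = -7201; none is 0, so f has no rational root and is therefore irreducible over Q (a cubic with no linear factor over a field is irreducible). For an irreducible cubic, the Galois group is A_3 or S_3 according as the discriminant disc(f) = -4a^3 - 27b^2 = -4·(17)^3 - 27·(-19)^2 = -29399 is or is not a square in Q. Here disc(f) = -29399 is not a perfect square in Q, so the Galois group of f over Q is not contained in A_3 and must be all of S_3. The splitting field has degree |S_3| = 6 over Q, so [K : Q] = 6.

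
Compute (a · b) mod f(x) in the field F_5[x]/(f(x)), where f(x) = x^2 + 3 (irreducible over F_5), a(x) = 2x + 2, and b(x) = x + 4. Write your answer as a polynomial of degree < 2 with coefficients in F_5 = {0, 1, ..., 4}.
a · b ≡ 2 (mod f(x))

Multiply in F_5[x]: a(x)·b(x) = (2x + 2)·(x + 4) = 2x^2 + 3. This has degree ≥ 2, so divide by f(x) over F_5: 2x^2 + 3 = (2)·(x^2 + 3) + (2). Hence a·b ≡ 2 (mod f). (F_5[x]/(f) is a field with 5^2 = 25 elements since f is irreducible of degree 2.)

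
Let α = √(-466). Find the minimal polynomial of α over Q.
m_α(x) = x^2 + 466

α satisfies α^2 + 466 = 0, so x^2 + 466 annihilates α. Since d = -466 is squarefree and ≠ 1, it is not a perfect square in Q, so x^2 + 466 has no rational root and is therefore irreducible over Q (a degree-2 polynomial over a field is irreducible iff it has no root). Hence m_α(x) = x^2 + 466.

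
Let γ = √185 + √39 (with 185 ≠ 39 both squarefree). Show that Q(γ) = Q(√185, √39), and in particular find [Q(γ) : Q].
[Q(γ) : Q] = 4 (equivalently, Q(γ) = Q(√185, √39))

Obviously Q(γ) ⊆ Q(√185, √39), and [Q(√185, √39):Q] = 4 (since 185, 39 are distinct squarefree integers > 1 with 7215 not a perfect square). To show equality we compute the minimal polynomial of γ. From γ = √185 + √39: γ^2 = 185 + 2√(7215) + 39 = 224 + 2√(7215), so γ^2 - 224 = 2√(7215); squaring, (γ^2 - 224)^2 = 4·7215, i.e. γ^4 - 448γ^2 + 50176 - 28860 = 0, i.e. γ^4 - 448γ^2 + 21316 = 0. So γ is a root of x^4 - 448x^2 + 21316. This polynomial is irreducible over Q: it has no rational root (each ±√185 ± √39 is irrational), and any factorization into two quadratics over Q would force √(7215) ∈ Q (pairing opposite roots) or √185, √39 ∈ Q (other pairings), all impossible. Hence [Q(γ):Q] = 4 = [Q(√185, √39):Q], so Q(γ) = Q(√185, √39).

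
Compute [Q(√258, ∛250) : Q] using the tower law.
[Q(√258, ∛250) : Q] = 6

Let L = Q(√258, ∛250). Since Q(√258) ⊂ L and [Q(√258):Q] = 2, the tower law gives 2 | [L:Q]. Likewise Q(∛250) ⊂ L with [Q(∛250):Q] = 3 (because 250 is not a perfect cube), so 3 | [L:Q]. As gcd(2,3) = 1, [L:Q] is divisible by 6. Conversely L is generated over Q by √258 and ∛250, so [L:Q] ≤ 2·3 = 6. Therefore [Q(√258, ∛250) : Q] = 6.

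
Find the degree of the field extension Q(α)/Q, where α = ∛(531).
[Q(α):Q] = 3

The minimal polynomial of α is x^3 - 531, irreducible over Q since 531 is not a perfect cube (so x^3 - 531 has no rational root). Hence [Q(α):Q] = deg(m_α) = 3.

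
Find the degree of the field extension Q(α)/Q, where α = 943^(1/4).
[Q(α):Q] = 4

α is a root of x^4 - 943. By Eisenstein's criterion at the prime p = 23 (which divides the constant term 943 but p^2 = 529 does not, since 943 is squarefree), x^4 - 943 is irreducible over Q. Hence [Q(α):Q] = 4.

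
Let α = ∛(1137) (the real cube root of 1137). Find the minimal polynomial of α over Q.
m_α(x) = x^3 - 1137

α satisfies α^3 = 1137, so x^3 - 1137 annihilates α. By the rational root test, a rational root p/q (in lowest terms) of x^3 - 1137 would satisfy p^3 = 1137 q^3, forcing q = 1 and p^3 = 1137; but 1137 is not a perfect cube, contradiction. A monic cubic over Q with no rational root is irreducible (any nontrivial factorization would include a linear factor). Hence x^3 - 1137 is the minimal polynomial of α, and in particular [Q(α):Q] = 3.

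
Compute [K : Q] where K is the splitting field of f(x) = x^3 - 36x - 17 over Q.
[K : Q] = 6

By the rational root test, any rational root of the monic integer polynomial f(x) = x^3 - 36x - 17 must be an integer dividing the constant term -17, i.e. one of ±{1, 17}. Evaluating: f(1) = -52, f(-1) = 18, f(17) = 4284, f(-17) = -4318; none is 0, so f has no rational root and is therefore irreducible over Q (a cubic with no linear factor over a field is irreducible). For an irreducible cubic, the Galois group is A_3 or S_3 according as the discriminant disc(f) = -4a^3 - 27b^2 = -4·(-36)^3 - 27·(-17)^2 = 178821 is or is not a square in Q. Here disc(f) = 178821 is not a perfect square in Q, so the Galois group of f over Q is not contained in A_3 and must be all of S_3. The splitting field has degree |S_3| = 6 over Q, so [K : Q] = 6.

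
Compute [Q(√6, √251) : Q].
[Q(√6, √251) : Q] = 4

[Q(√6):Q] = 2 (min poly x^2 - 6, irreducible since 6 is squarefree > 1). For the top step, suppose √251 ∈ Q(√6), say √251 = c + d√6 with c, d ∈ Q. Squaring: 251 = c^2 + 6d^2 + 2cd√6. Since √6 ∉ Q this forces 2cd = 0. If d = 0 then √251 = c ∈ Q, contradicting 251 squarefree > 1. If c = 0 then 251 = 6d^2, so 6·251 = (6d)^2 is a perfect square in Q — but 6·251 = 1506 is not a perfect square (since 6 and 251 are distinct squarefree integers). Contradiction. Hence √251 ∉ Q(√6), so x^2 - 251 stays irreducible over Q(√6) and [Q(√6, √251) : Q(√6)] = 2. By the tower law, [Q(√6, √251) : Q] = 2 · 2 = 4.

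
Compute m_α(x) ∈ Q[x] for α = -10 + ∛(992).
m_α(x) = x^3 + 30x^2 + 300x + 8

Set β = α + 10 = ∛(992), so β^3 = 992. Then (α + 10)^3 - 992 = 0, i.e. α is a root of g(x) = (x + 10)^3 - 992 = x^3 + 30x^2 + 300x + 8. Since g(x) = h(x + 10) where h(x) = x^3 - 992, and h is irreducible over Q (because 992 is not a perfect cube, so h has no rational root, and a monic cubic with no rational root is irreducible), g is also irreducible (irreducibility is preserved under the substitution x → x + 10). Hence m_α(x) = x^3 + 30x^2 + 300x + 8.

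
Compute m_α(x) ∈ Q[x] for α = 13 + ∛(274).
m_α(x) = x^3 - 39x^2 + 507x - 2471

Set β = α - 13 = ∛(274), so β^3 = 274. Then (α - 13)^3 - 274 = 0, i.e. α is a root of g(x) = (x - 13)^3 - 274 = x^3 - 39x^2 + 507x - 2471. Since g(x) = h(x - 13) where h(x) = x^3 - 274, and h is irreducible over Q (because 274 is not a perfect cube, so h has no rational root, and a monic cubic with no rational root is irreducible), g is also irreducible (irreducibility is preserved under the substitution x → x - 13). Hence m_α(x) = x^3 - 39x^2 + 507x - 2471.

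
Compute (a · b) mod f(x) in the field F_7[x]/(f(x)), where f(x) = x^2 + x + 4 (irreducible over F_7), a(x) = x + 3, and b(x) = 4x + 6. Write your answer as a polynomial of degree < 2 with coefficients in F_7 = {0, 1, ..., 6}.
a · b ≡ 2 (mod f(x))

Multiply in F_7[x]: a(x)·b(x) = (x + 3)·(4x + 6) = 4x^2 + 4x + 4. This has degree ≥ 2, so divide by f(x) over F_7: 4x^2 + 4x + 4 = (4)·(x^2 + x + 4) + (2). Hence a·b ≡ 2 (mod f). (F_7[x]/(f) is a field with 7^2 = 49 elements since f is irreducible of degree 2.)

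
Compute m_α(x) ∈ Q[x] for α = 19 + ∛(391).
m_α(x) = x^3 - 57x^2 + 1083x - 7250

Set β = α - 19 = ∛(391), so β^3 = 391. Then (α - 19)^3 - 391 = 0, i.e. α is a root of g(x) = (x - 19)^3 - 391 = x^3 - 57x^2 + 1083x - 7250. Since g(x) = h(x - 19) where h(x) = x^3 - 391, and h is irreducible over Q (because 391 is not a perfect cube, so h has no rational root, and a monic cubic with no rational root is irreducible), g is also irreducible (irreducibility is preserved under the substitution x → x - 19). Hence m_α(x) = x^3 - 57x^2 + 1083x - 7250.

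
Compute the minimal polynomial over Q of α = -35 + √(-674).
m_α(x) = x^2 + 70x + 1899

From α + 35 = √(-674), squaring gives (α + 35)^2 = -674, i.e. α^2 + 70α + 1225 = -674, so α^2 + 70α + 1899 = 0. The discriminant of x^2 + 70x + 1899 is (70)^2 - 4·(1899) = 4900 - 7596 = -2696, and 4·(-674) is not a perfect square in Q since -674 is squarefree and ≠ 1. Hence x^2 + 70x + 1899 is irreducible over Q and is the minimal polynomial of α.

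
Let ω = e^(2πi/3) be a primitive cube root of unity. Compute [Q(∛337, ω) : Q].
[Q(∛337, ω) : Q] = 6

[Q(∛337):Q] = 3 (min poly x^3 - 337, irreducible since 337 is not a perfect cube). [Q(ω):Q] = 2 (min poly x^2 + x + 1). Since Q(∛337) ⊂ R and ω ∉ R, we have ω ∉ Q(∛337), so x^2 + x + 1 remains irreducible over Q(∛337) and [Q(∛337, ω) : Q(∛337)] = 2. By the tower law, [Q(∛337, ω) : Q] = 3 · 2 = 6. (In fact Q(∛337, ω) is the splitting field of x^3 - 337 over Q.)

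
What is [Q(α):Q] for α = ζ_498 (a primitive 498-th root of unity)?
[Q(α):Q] = 164

The minimal polynomial of ζ_498 over Q is the 498-th cyclotomic polynomial Φ_498(x), which is irreducible over Q and has degree φ(498) = 164. Hence [Q(α):Q] = φ(498) = 164.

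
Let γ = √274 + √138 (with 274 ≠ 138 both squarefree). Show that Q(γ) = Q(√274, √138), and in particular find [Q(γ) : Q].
[Q(γ) : Q] = 4 (equivalently, Q(γ) = Q(√274, √138))

Obviously Q(γ) ⊆ Q(√274, √138), and [Q(√274, √138):Q] = 4 (since 274, 138 are distinct squarefree integers > 1 with 37812 not a perfect square). To show equality we compute the minimal polynomial of γ. From γ = √274 + √138: γ^2 = 274 + 2√(37812) + 138 = 412 + 2√(37812), so γ^2 - 412 = 2√(37812); squaring, (γ^2 - 412)^2 = 4·37812, i.e. γ^4 - 824γ^2 + 169744 - 151248 = 0, i.e. γ^4 - 824γ^2 + 18496 = 0. So γ is a root of x^4 - 824x^2 + 18496. This polynomial is irreducible over Q: it has no rational root (each ±√274 ± √138 is irrational), and any factorization into two quadratics over Q would force √(37812) ∈ Q (pairing opposite roots) or √274, √138 ∈ Q (other pairings), all impossible. Hence [Q(γ):Q] = 4 = [Q(√274, √138):Q], so Q(γ) = Q(√274, √138).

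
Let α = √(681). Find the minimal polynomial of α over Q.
m_α(x) = x^2 - 681

α satisfies α^2 - 681 = 0, so x^2 - 681 annihilates α. Since d = 681 is squarefree and ≠ 1, it is not a perfect square in Q, so x^2 - 681 has no rational root and is therefore irreducible over Q (a degree-2 polynomial over a field is irreducible iff it has no root). Hence m_α(x) = x^2 - 681.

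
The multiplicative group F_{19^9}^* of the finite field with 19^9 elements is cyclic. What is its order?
|F_{19^9}^*| = 322687697778

F_{19^9} has 19^9 = 322687697779 elements; its multiplicative group consists of all nonzero elements, so |F_{19^9}^*| = 322687697779 - 1 = 322687697778. (It is cyclic since any finite subgroup of the multiplicative group of a field is cyclic.)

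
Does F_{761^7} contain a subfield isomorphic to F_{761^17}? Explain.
No: F_{761^17} is not a subfield of F_{761^7}

F_{p^m} embeds in F_{p^n} iff m | n. Here 17 ∤ 7 (since 7 = 0·17 + 7 with remainder 7 ≠ 0), so F_{761^17} is not a subfield of F_{761^7}. Equivalently: if it were, the tower law would give 17 = [F_{761^17}:F_761] dividing [F_{761^7}:F_761] = 7, contradiction.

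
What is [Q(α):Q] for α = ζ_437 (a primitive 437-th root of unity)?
[Q(α):Q] = 396

The minimal polynomial of ζ_437 over Q is the 437-th cyclotomic polynomial Φ_437(x), which is irreducible over Q and has degree φ(437) = 396. Hence [Q(α):Q] = φ(437) = 396.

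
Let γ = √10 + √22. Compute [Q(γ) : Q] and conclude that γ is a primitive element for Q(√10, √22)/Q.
[Q(γ) : Q] = 4 (equivalently, Q(γ) = Q(√10, √22))

Obviously Q(γ) ⊆ Q(√10, √22), and [Q(√10, √22):Q] = 4 (since 10, 22 are distinct squarefree integers > 1 with 220 not a perfect square). To show equality we compute the minimal polynomial of γ. From γ = √10 + √22: γ^2 = 10 + 2√(220) + 22 = 32 + 2√(220), so γ^2 - 32 = 2√(220); squaring, (γ^2 - 32)^2 = 4·220, i.e. γ^4 - 64γ^2 + 1024 - 880 = 0, i.e. γ^4 - 64γ^2 + 144 = 0. So γ is a root of x^4 - 64x^2 + 144. This polynomial is irreducible over Q: it has no rational root (each ±√10 ± √22 is irrational), and any factorization into two quadratics over Q would force √(220) ∈ Q (pairing opposite roots) or √10, √22 ∈ Q (other pairings), all impossible. Hence [Q(γ):Q] = 4 = [Q(√10, √22):Q], so Q(γ) = Q(√10, √22).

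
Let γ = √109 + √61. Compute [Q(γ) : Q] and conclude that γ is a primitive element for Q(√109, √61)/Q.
[Q(γ) : Q] = 4 (equivalently, Q(γ) = Q(√109, √61))

Obviously Q(γ) ⊆ Q(√109, √61), and [Q(√109, √61):Q] = 4 (since 109, 61 are distinct squarefree integers > 1 with 6649 not a perfect square). To show equality we compute the minimal polynomial of γ. From γ = √109 + √61: γ^2 = 109 + 2√(6649) + 61 = 170 + 2√(6649), so γ^2 - 170 = 2√(6649); squaring, (γ^2 - 170)^2 = 4·6649, i.e. γ^4 - 340γ^2 + 28900 - 26596 = 0, i.e. γ^4 - 340γ^2 + 2304 = 0. So γ is a root of x^4 - 340x^2 + 2304. This polynomial is irreducible over Q: it has no rational root (each ±√109 ± √61 is irrational), and any factorization into two quadratics over Q would force √(6649) ∈ Q (pairing opposite roots) or √109, √61 ∈ Q (other pairings), all impossible. Hence [Q(γ):Q] = 4 = [Q(√109, √61):Q], so Q(γ) = Q(√109, √61).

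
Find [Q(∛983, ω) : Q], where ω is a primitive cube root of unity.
[Q(∛983, ω) : Q] = 6

[Q(∛983):Q] = 3 (min poly x^3 - 983, irreducible since 983 is not a perfect cube). [Q(ω):Q] = 2 (min poly x^2 + x + 1). Since Q(∛983) ⊂ R and ω ∉ R, we have ω ∉ Q(∛983), so x^2 + x + 1 remains irreducible over Q(∛983) and [Q(∛983, ω) : Q(∛983)] = 2. By the tower law, [Q(∛983, ω) : Q] = 3 · 2 = 6. (In fact Q(∛983, ω) is the splitting field of x^3 - 983 over Q.)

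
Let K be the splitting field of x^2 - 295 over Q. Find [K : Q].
[K : Q] = 2

f(x) = x^2 - 295 factors as (x - √295)(x + √295). The splitting field is K = Q(√295). Since 295 is squarefree and > 1, it is not a perfect square, so x^2 - 295 is irreducible over Q and [Q(√295) : Q] = 2. Hence [K : Q] = 2.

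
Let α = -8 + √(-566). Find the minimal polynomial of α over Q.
m_α(x) = x^2 + 16x + 630

From α + 8 = √(-566), squaring gives (α + 8)^2 = -566, i.e. α^2 + 16α + 64 = -566, so α^2 + 16α + 630 = 0. The discriminant of x^2 + 16x + 630 is (16)^2 - 4·(630) = 256 - 2520 = -2264, and 4·(-566) is not a perfect square in Q since -566 is squarefree and ≠ 1. Hence x^2 + 16x + 630 is irreducible over Q and is the minimal polynomial of α.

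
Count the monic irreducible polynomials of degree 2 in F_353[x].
There are 62128 monic irreducible polynomials of degree 2 over F_353

Each element of F_{353^2} that lies in no proper subfield is a root of exactly one monic irreducible of degree 2 over F_353, and each such polynomial has 2 distinct roots in F_{353^2}. By Möbius inversion the count is N_353(2) = (1/2) Σ_{d|2} μ(2/d) · 353^d = (1/2)(μ(2)·353^1 + μ(1)·353^2) = 124256/2 = 62128.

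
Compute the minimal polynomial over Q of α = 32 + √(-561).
m_α(x) = x^2 - 64x + 1585

From α - 32 = √(-561), squaring gives (α - 32)^2 = -561, i.e. α^2 - 64α + 1024 = -561, so α^2 - 64α + 1585 = 0. The discriminant of x^2 - 64x + 1585 is (-64)^2 - 4·(1585) = 4096 - 6340 = -2244, and 4·(-561) is not a perfect square in Q since -561 is squarefree and ≠ 1. Hence x^2 - 64x + 1585 is irreducible over Q and is the minimal polynomial of α.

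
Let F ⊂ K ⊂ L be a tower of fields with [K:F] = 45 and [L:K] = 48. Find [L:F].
[L:F] = 2160

The tower law says that for any tower of field extensions F ⊂ K ⊂ L with finite degrees, [L:F] = [L:K] · [K:F]. Here this gives [L:F] = 48 · 45 = 2160.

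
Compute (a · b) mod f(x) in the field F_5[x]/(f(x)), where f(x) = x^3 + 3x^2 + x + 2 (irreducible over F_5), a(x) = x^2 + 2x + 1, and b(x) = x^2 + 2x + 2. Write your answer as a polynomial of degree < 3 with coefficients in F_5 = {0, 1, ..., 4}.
a · b ≡ 3x^2 + 3x (mod f(x))

Multiply in F_5[x]: a(x)·b(x) = (x^2 + 2x + 1)·(x^2 + 2x + 2) = x^4 + 4x^3 + 2x^2 + x + 2. This has degree ≥ 3, so divide by f(x) over F_5: x^4 + 4x^3 + 2x^2 + x + 2 = (x + 1)·(x^3 + 3x^2 + x + 2) + (3x^2 + 3x). Hence a·b ≡ 3x^2 + 3x (mod f). (F_5[x]/(f) is a field with 5^3 = 125 elements since f is irreducible of degree 3.)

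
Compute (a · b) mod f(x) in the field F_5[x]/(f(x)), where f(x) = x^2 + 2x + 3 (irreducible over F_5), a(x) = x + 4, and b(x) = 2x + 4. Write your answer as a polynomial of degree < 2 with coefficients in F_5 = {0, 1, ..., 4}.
a · b ≡ 3x (mod f(x))

Multiply in F_5[x]: a(x)·b(x) = (x + 4)·(2x + 4) = 2x^2 + 2x + 1. This has degree ≥ 2, so divide by f(x) over F_5: 2x^2 + 2x + 1 = (2)·(x^2 + 2x + 3) + (3x). Hence a·b ≡ 3x (mod f). (F_5[x]/(f) is a field with 5^2 = 25 elements since f is irreducible of degree 2.)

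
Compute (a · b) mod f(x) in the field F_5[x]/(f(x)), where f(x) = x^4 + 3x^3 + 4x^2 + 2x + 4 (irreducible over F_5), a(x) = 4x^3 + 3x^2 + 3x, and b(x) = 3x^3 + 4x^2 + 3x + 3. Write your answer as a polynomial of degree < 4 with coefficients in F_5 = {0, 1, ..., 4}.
a · b ≡ 4x^3 + 2x + 3 (mod f(x))

Multiply in F_5[x]: a(x)·b(x) = (4x^3 + 3x^2 + 3x)·(3x^3 + 4x^2 + 3x + 3) = 2x^6 + 3x^4 + 3x^3 + 3x^2 + 4x. This has degree ≥ 4, so divide by f(x) over F_5: 2x^6 + 3x^4 + 3x^3 + 3x^2 + 4x = (2x^2 + 4x + 3)·(x^4 + 3x^3 + 4x^2 + 2x + 4) + (4x^3 + 2x + 3). Hence a·b ≡ 4x^3 + 2x + 3 (mod f). (F_5[x]/(f) is a field with 5^4 = 625 elements since f is irreducible of degree 4.)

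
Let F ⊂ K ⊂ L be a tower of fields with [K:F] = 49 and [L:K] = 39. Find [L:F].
[L:F] = 1911

The tower law says that for any tower of field extensions F ⊂ K ⊂ L with finite degrees, [L:F] = [L:K] · [K:F]. Here this gives [L:F] = 39 · 49 = 1911.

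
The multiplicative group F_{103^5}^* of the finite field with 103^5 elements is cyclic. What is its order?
|F_{103^5}^*| = 11592740742

F_{103^5} has 103^5 = 11592740743 elements; its multiplicative group consists of all nonzero elements, so |F_{103^5}^*| = 11592740743 - 1 = 11592740742. (It is cyclic since any finite subgroup of the multiplicative group of a field is cyclic.)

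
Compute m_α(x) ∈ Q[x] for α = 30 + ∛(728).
m_α(x) = x^3 - 90x^2 + 2700x - 27728

Set β = α - 30 = ∛(728), so β^3 = 728. Then (α - 30)^3 - 728 = 0, i.e. α is a root of g(x) = (x - 30)^3 - 728 = x^3 - 90x^2 + 2700x - 27728. Since g(x) = h(x - 30) where h(x) = x^3 - 728, and h is irreducible over Q (because 728 is not a perfect cube, so h has no rational root, and a monic cubic with no rational root is irreducible), g is also irreducible (irreducibility is preserved under the substitution x → x - 30). Hence m_α(x) = x^3 - 90x^2 + 2700x - 27728.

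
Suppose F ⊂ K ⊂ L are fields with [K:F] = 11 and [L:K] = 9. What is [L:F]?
[L:F] = 99

The tower law says that for any tower of field extensions F ⊂ K ⊂ L with finite degrees, [L:F] = [L:K] · [K:F]. Here this gives [L:F] = 9 · 11 = 99.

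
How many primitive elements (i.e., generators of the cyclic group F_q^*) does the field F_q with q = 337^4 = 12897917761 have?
There are φ(12897917760) = 2645360640 primitive elements

F_q^* is cyclic of order q - 1 = 12897917760. A cyclic group of order m has exactly φ(m) generators. Here m = 12897917760 = 2^6 · 3 · 5 · 7 · 13^2 · 41 · 277, so the number of primitive elements is φ(12897917760) = 2645360640.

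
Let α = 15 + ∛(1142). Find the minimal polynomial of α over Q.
m_α(x) = x^3 - 45x^2 + 675x - 4517

Set β = α - 15 = ∛(1142), so β^3 = 1142. Then (α - 15)^3 - 1142 = 0, i.e. α is a root of g(x) = (x - 15)^3 - 1142 = x^3 - 45x^2 + 675x - 4517. Since g(x) = h(x - 15) where h(x) = x^3 - 1142, and h is irreducible over Q (because 1142 is not a perfect cube, so h has no rational root, and a monic cubic with no rational root is irreducible), g is also irreducible (irreducibility is preserved under the substitution x → x - 15). Hence m_α(x) = x^3 - 45x^2 + 675x - 4517.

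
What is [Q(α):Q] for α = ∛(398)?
[Q(α):Q] = 3

The minimal polynomial of α is x^3 - 398, irreducible over Q since 398 is not a perfect cube (so x^3 - 398 has no rational root). Hence [Q(α):Q] = deg(m_α) = 3.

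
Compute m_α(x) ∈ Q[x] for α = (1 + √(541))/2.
m_α(x) = x^2 - x - 135

From 2α - 1 = √(541), squaring gives (2α - 1)^2 = 541, i.e. 4α^2 - 4α + 1 = 541, so α^2 - α + (1 - 541)/4 = 0. Since 541 ≡ 1 (mod 4), (1 - 541)/4 = -135 ∈ Z. The polynomial x^2 - x - 135 has discriminant 1 - 4·(-135) = 541, which is not a perfect square in Q (d = 541 is squarefree and ≠ 1), so x^2 - x - 135 is irreducible over Q. It is the minimal polynomial of α.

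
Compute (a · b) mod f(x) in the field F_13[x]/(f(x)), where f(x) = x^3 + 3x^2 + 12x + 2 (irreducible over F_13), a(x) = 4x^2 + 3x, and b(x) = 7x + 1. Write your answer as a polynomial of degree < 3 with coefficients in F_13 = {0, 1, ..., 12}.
a · b ≡ 6x^2 + 5x + 9 (mod f(x))

Multiply in F_13[x]: a(x)·b(x) = (4x^2 + 3x)·(7x + 1) = 2x^3 + 12x^2 + 3x. This has degree ≥ 3, so divide by f(x) over F_13: 2x^3 + 12x^2 + 3x = (2)·(x^3 + 3x^2 + 12x + 2) + (6x^2 + 5x + 9). Hence a·b ≡ 6x^2 + 5x + 9 (mod f). (F_13[x]/(f) is a field with 13^3 = 2197 elements since f is irreducible of degree 3.)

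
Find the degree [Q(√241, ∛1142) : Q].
[Q(√241, ∛1142) : Q] = 6

Let L = Q(√241, ∛1142). Since Q(√241) ⊂ L and [Q(√241):Q] = 2, the tower law gives 2 | [L:Q]. Likewise Q(∛1142) ⊂ L with [Q(∛1142):Q] = 3 (because 1142 is not a perfect cube), so 3 | [L:Q]. As gcd(2,3) = 1, [L:Q] is divisible by 6. Conversely L is generated over Q by √241 and ∛1142, so [L:Q] ≤ 2·3 = 6. Therefore [Q(√241, ∛1142) : Q] = 6.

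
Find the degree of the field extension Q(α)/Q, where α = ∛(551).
[Q(α):Q] = 3

The minimal polynomial of α is x^3 - 551, irreducible over Q since 551 is not a perfect cube (so x^3 - 551 has no rational root). Hence [Q(α):Q] = deg(m_α) = 3.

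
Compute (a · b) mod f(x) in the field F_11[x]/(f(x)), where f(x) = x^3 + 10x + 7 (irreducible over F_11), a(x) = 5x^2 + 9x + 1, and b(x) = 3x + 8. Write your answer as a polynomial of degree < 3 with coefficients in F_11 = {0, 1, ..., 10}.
a · b ≡ x^2 + 2x + 2 (mod f(x))

Multiply in F_11[x]: a(x)·b(x) = (5x^2 + 9x + 1)·(3x + 8) = 4x^3 + x^2 + 9x + 8. This has degree ≥ 3, so divide by f(x) over F_11: 4x^3 + x^2 + 9x + 8 = (4)·(x^3 + 10x + 7) + (x^2 + 2x + 2). Hence a·b ≡ x^2 + 2x + 2 (mod f). (F_11[x]/(f) is a field with 11^3 = 1331 elements since f is irreducible of degree 3.)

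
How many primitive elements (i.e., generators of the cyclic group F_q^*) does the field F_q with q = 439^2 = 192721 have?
There are φ(192720) = 46080 primitive elements

F_q^* is cyclic of order q - 1 = 192720. A cyclic group of order m has exactly φ(m) generators. Here m = 192720 = 2^4 · 3 · 5 · 11 · 73, so the number of primitive elements is φ(192720) = 46080.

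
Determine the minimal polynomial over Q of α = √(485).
m_α(x) = x^2 - 485

α satisfies α^2 - 485 = 0, so x^2 - 485 annihilates α. Since d = 485 is squarefree and ≠ 1, it is not a perfect square in Q, so x^2 - 485 has no rational root and is therefore irreducible over Q (a degree-2 polynomial over a field is irreducible iff it has no root). Hence m_α(x) = x^2 - 485.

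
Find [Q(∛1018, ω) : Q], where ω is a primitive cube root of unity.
[Q(∛1018, ω) : Q] = 6

[Q(∛1018):Q] = 3 (min poly x^3 - 1018, irreducible since 1018 is not a perfect cube). [Q(ω):Q] = 2 (min poly x^2 + x + 1). Since Q(∛1018) ⊂ R and ω ∉ R, we have ω ∉ Q(∛1018), so x^2 + x + 1 remains irreducible over Q(∛1018) and [Q(∛1018, ω) : Q(∛1018)] = 2. By the tower law, [Q(∛1018, ω) : Q] = 3 · 2 = 6. (In fact Q(∛1018, ω) is the splitting field of x^3 - 1018 over Q.)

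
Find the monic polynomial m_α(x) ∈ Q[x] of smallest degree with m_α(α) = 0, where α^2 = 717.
m_α(x) = x^2 - 717

α satisfies α^2 - 717 = 0, so x^2 - 717 annihilates α. Since d = 717 is squarefree and ≠ 1, it is not a perfect square in Q, so x^2 - 717 has no rational root and is therefore irreducible over Q (a degree-2 polynomial over a field is irreducible iff it has no root). Hence m_α(x) = x^2 - 717.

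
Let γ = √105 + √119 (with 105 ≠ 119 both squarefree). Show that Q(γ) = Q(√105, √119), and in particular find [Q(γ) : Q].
[Q(γ) : Q] = 4 (equivalently, Q(γ) = Q(√105, √119))

Obviously Q(γ) ⊆ Q(√105, √119), and [Q(√105, √119):Q] = 4 (since 105, 119 are distinct squarefree integers > 1 with 12495 not a perfect square). To show equality we compute the minimal polynomial of γ. From γ = √105 + √119: γ^2 = 105 + 2√(12495) + 119 = 224 + 2√(12495), so γ^2 - 224 = 2√(12495); squaring, (γ^2 - 224)^2 = 4·12495, i.e. γ^4 - 448γ^2 + 50176 - 49980 = 0, i.e. γ^4 - 448γ^2 + 196 = 0. So γ is a root of x^4 - 448x^2 + 196. This polynomial is irreducible over Q: it has no rational root (each ±√105 ± √119 is irrational), and any factorization into two quadratics over Q would force √(12495) ∈ Q (pairing opposite roots) or √105, √119 ∈ Q (other pairings), all impossible. Hence [Q(γ):Q] = 4 = [Q(√105, √119):Q], so Q(γ) = Q(√105, √119).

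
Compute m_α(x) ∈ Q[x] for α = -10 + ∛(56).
m_α(x) = x^3 + 30x^2 + 300x + 944

Set β = α + 10 = ∛(56), so β^3 = 56. Then (α + 10)^3 - 56 = 0, i.e. α is a root of g(x) = (x + 10)^3 - 56 = x^3 + 30x^2 + 300x + 944. Since g(x) = h(x + 10) where h(x) = x^3 - 56, and h is irreducible over Q (because 56 is not a perfect cube, so h has no rational root, and a monic cubic with no rational root is irreducible), g is also irreducible (irreducibility is preserved under the substitution x → x + 10). Hence m_α(x) = x^3 + 30x^2 + 300x + 944.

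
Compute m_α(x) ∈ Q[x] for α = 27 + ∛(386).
m_α(x) = x^3 - 81x^2 + 2187x - 20069

Set β = α - 27 = ∛(386), so β^3 = 386. Then (α - 27)^3 - 386 = 0, i.e. α is a root of g(x) = (x - 27)^3 - 386 = x^3 - 81x^2 + 2187x - 20069. Since g(x) = h(x - 27) where h(x) = x^3 - 386, and h is irreducible over Q (because 386 is not a perfect cube, so h has no rational root, and a monic cubic with no rational root is irreducible), g is also irreducible (irreducibility is preserved under the substitution x → x - 27). Hence m_α(x) = x^3 - 81x^2 + 2187x - 20069.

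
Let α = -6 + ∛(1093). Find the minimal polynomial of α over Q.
m_α(x) = x^3 + 18x^2 + 108x - 877

Set β = α + 6 = ∛(1093), so β^3 = 1093. Then (α + 6)^3 - 1093 = 0, i.e. α is a root of g(x) = (x + 6)^3 - 1093 = x^3 + 18x^2 + 108x - 877. Since g(x) = h(x + 6) where h(x) = x^3 - 1093, and h is irreducible over Q (because 1093 is not a perfect cube, so h has no rational root, and a monic cubic with no rational root is irreducible), g is also irreducible (irreducibility is preserved under the substitution x → x + 6). Hence m_α(x) = x^3 + 18x^2 + 108x - 877.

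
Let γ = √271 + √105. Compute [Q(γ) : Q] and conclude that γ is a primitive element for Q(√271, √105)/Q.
[Q(γ) : Q] = 4 (equivalently, Q(γ) = Q(√271, √105))

Obviously Q(γ) ⊆ Q(√271, √105), and [Q(√271, √105):Q] = 4 (since 271, 105 are distinct squarefree integers > 1 with 28455 not a perfect square). To show equality we compute the minimal polynomial of γ. From γ = √271 + √105: γ^2 = 271 + 2√(28455) + 105 = 376 + 2√(28455), so γ^2 - 376 = 2√(28455); squaring, (γ^2 - 376)^2 = 4·28455, i.e. γ^4 - 752γ^2 + 141376 - 113820 = 0, i.e. γ^4 - 752γ^2 + 27556 = 0. So γ is a root of x^4 - 752x^2 + 27556. This polynomial is irreducible over Q: it has no rational root (each ±√271 ± √105 is irrational), and any factorization into two quadratics over Q would force √(28455) ∈ Q (pairing opposite roots) or √271, √105 ∈ Q (other pairings), all impossible. Hence [Q(γ):Q] = 4 = [Q(√271, √105):Q], so Q(γ) = Q(√271, √105).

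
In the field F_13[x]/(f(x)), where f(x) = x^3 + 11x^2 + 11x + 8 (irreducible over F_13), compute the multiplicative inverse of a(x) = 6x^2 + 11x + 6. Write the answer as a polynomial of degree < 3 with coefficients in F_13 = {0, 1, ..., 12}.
a(x)^(-1) ≡ 7x^2 + 3x + 7 (mod f(x))

Since f is irreducible over F_13, F_13[x]/(f) is a field and a(x) ≠ 0 has an inverse. Apply the extended Euclidean algorithm to f(x) and a(x) in F_13[x]: f(x) = (11x + 12)·a(x) + (8x + 1);  a(x) = (4x + 9)·(8x + 1) + (10). The last nonzero remainder is the constant 10 = gcd(f, a) in F_13. Back-substituting through the division chain expresses 10 = s(x)·a(x) + t(x)·f(x) with s(x) ≡ 5x^2 + 4x + 5 (mod f), so (5x^2 + 4x + 5)·a(x) ≡ 10 (mod f). Multiplying by 10^(-1) ≡ 4 in F_13 gives a(x)^(-1) ≡ 4·(5x^2 + 4x + 5) ≡ 7x^2 + 3x + 7 (mod f). Check: (6x^2 + 11x + 6)·(7x^2 + 3x + 7) = 3x^4 + 4x^3 + 4x + 3 ≡ 1 (mod x^3 + 11x^2 + 11x + 8).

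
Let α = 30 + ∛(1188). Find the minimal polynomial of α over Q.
m_α(x) = x^3 - 90x^2 + 2700x - 28188

Set β = α - 30 = ∛(1188), so β^3 = 1188. Then (α - 30)^3 - 1188 = 0, i.e. α is a root of g(x) = (x - 30)^3 - 1188 = x^3 - 90x^2 + 2700x - 28188. Since g(x) = h(x - 30) where h(x) = x^3 - 1188, and h is irreducible over Q (because 1188 is not a perfect cube, so h has no rational root, and a monic cubic with no rational root is irreducible), g is also irreducible (irreducibility is preserved under the substitution x → x - 30). Hence m_α(x) = x^3 - 90x^2 + 2700x - 28188.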